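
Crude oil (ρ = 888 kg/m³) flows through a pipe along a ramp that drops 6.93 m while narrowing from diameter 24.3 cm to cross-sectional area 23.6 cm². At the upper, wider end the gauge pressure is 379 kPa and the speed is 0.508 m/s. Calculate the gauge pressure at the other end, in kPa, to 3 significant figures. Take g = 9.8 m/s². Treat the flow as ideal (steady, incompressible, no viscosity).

P₂ ≈ 395 kPa

By continuity, v₂ = v₁·A₁/A₂ = 0.508·(464/23.6) = 9.98 m/s.
Applying Bernoulli between the two ends and solving for P₂: P₂ = P₁ + ½ρ(v₁² − v₂²) − ρgΔh.
P₂ = 379000 + ½·888·(0.508² − 9.98²) − 888·9.8·(−6.93) = 379000 + (-44100) − (-60300) = 395000 Pa.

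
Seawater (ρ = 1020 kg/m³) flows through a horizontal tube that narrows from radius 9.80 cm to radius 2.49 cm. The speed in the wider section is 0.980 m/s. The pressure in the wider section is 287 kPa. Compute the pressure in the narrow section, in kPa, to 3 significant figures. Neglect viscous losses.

P₂ = 170 kPa

The volume flow rate is constant, so v₂ = (A₁/A₂)v₁ = (302/19.5)·0.980 = 15.2 m/s.
Bernoulli (h₁ = h₂): P₁ − P₂ = ½ρ(v₂² − v₁²).
P₂ = P₁ − ½ρ(v₂² − v₁²) = 287000 − ½·1020·(15.2² − 0.980²) = 287000 − 117000 = 170000 Pa.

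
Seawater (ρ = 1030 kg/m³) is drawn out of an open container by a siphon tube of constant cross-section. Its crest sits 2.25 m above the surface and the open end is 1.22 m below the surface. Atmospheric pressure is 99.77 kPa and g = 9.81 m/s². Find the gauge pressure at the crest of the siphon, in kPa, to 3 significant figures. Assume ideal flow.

P_gauge = -35.1 kPa

From the surface to the outlet (both open to atmosphere, surface at rest): v = √(2g·h_out) = √(2·9.81·1.22) = 4.89 m/s.
The bore is uniform, so the speed at the crest is the same v. Bernoulli surface→crest: P_atm = P_top + ½ρv² + ρg·h_top.
P_top = 99770 − ½·1030·4.89² − 1030·9.81·2.25 = 64700 Pa. So P_gauge = P_top − P_atm = -35100 Pa.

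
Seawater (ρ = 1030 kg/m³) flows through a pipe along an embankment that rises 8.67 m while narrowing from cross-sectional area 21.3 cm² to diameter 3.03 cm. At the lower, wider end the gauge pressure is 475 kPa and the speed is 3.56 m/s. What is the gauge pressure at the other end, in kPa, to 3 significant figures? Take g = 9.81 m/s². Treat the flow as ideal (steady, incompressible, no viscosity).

P₂ ≈ 337 kPa

Continuity gives A₁v₁ = A₂v₂, so v₂ = (21.3 cm²)/(7.21 cm²) × 3.56 m/s = 10.5 m/s.
Energy conservation along the streamline gives P₂ = P₁ − ½ρ(v₂² − v₁²) − ρg(h₂ − h₁).
P₂ = 475000 + ½·1030·(3.56² − 10.5²) − 1030·9.81·(+8.67) = 475000 + (-50400) − (87600) = 337000 Pa.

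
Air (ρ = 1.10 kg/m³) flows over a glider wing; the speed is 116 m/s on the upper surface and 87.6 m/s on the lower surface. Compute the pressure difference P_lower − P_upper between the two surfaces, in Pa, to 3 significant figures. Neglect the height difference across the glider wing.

ΔP ≈ 3180 Pa

Bernoulli (same height): P_lower − P_upper = ½ρ(v_upper² − v_lower²).
ΔP = ½·1.10·(116² − 87.6²) = 3180 Pa.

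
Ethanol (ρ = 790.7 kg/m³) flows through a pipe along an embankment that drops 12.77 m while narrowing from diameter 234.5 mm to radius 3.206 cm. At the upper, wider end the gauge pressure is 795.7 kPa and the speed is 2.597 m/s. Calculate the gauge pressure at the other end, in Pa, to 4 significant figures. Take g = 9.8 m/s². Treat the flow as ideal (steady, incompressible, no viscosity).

Continuity gives A₁v₁ = A₂v₂, so v₂ = (431.9 cm²)/(32.29 cm²) × 2.597 m/s = 34.74 m/s.
Energy conservation along the streamline gives P₂ = P₁ − ½ρ(v₂² − v₁²) − ρg(h₂ − h₁).
P₂ = 795700 + ½·790.7·(2.597² − 34.74²) − 790.7·9.8·(−12.77) = 795700 + (-474300) − (-98950) = 420300 Pa.

P₂ ≈ 420300 Pa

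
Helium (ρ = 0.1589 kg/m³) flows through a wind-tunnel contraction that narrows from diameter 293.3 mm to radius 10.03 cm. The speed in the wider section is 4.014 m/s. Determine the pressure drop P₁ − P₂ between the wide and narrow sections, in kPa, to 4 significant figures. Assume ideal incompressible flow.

The volume flow rate is constant, so v₂ = (A₁/A₂)v₁ = (675.6/316.0)·4.014 = 8.581 m/s.
With no height change, Bernoulli's equation is P₁ + ½ρv₁² = P₂ + ½ρv₂².
P₁ − P₂ = ½·0.1589·(8.581² − 4.014²) = ½·0.1589·57.52 = 4.570 Pa.

0.004570 kPa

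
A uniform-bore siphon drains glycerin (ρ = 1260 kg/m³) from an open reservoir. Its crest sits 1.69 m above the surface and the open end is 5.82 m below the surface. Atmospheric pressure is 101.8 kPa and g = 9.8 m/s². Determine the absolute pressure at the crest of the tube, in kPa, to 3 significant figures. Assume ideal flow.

P_top = 9.07 kPa

From the surface to the outlet (both open to atmosphere, surface at rest): v = √(2g·h_out) = √(2·9.8·5.82) = 10.7 m/s.
The bore is uniform, so the speed at the crest is the same v. Bernoulli surface→crest: P_atm = P_top + ½ρv² + ρg·h_top.
P_top = 101800 − ½·1260·10.7² − 1260·9.8·1.69 = 9070 Pa.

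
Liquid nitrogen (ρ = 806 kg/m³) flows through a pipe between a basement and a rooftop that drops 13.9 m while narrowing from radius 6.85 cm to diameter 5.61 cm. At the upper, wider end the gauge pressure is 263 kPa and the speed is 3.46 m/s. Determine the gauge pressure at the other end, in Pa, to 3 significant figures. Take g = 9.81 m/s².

Continuity gives A₁v₁ = A₂v₂, so v₂ = (147 cm²)/(24.7 cm²) × 3.46 m/s = 20.6 m/s.
Bernoulli: P₁ + ½ρv₁² + ρg h₁ = P₂ + ½ρv₂² + ρg h₂, so P₂ = P₁ + ½ρ(v₁² − v₂²) − ρg(h₂ − h₁).
P₂ = 263000 + ½·806·(3.46² − 20.6²) − 806·9.81·(−13.9) = 263000 + (-167000) − (-110000) = 206000 Pa.

P₂ = 206000 Pa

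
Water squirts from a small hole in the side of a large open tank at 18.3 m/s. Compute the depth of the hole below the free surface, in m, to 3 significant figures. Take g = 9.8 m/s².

17.1 m

For a small hole in a large open tank, ½v² = gh, giving h = v²/(2g).
h = 18.3²/(2·9.8) = 335/19.60 = 17.1 m.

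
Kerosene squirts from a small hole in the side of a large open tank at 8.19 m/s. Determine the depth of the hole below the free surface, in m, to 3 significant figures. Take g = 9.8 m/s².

h ≈ 3.42 m

For a small hole in a large open tank, ½v² = gh, giving h = v²/(2g).
h = 8.19²/(2·9.8) = 67.1/19.60 = 3.42 m.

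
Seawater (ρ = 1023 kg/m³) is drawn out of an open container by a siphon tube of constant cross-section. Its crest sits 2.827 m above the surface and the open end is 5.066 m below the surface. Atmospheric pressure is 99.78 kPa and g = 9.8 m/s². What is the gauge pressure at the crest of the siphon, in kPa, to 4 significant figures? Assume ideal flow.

P_gauge ≈ -79.13 kPa

From the surface to the outlet (both open to atmosphere, surface at rest): v = √(2g·h_out) = √(2·9.8·5.066) = 9.965 m/s.
The bore is uniform, so the speed at the crest is the same v. Bernoulli surface→crest: P_atm = P_top + ½ρv² + ρg·h_top.
P_top = 99780 − ½·1023·9.965² − 1023·9.8·2.827 = 20650 Pa. So P_gauge = P_top − P_atm = -79130 Pa.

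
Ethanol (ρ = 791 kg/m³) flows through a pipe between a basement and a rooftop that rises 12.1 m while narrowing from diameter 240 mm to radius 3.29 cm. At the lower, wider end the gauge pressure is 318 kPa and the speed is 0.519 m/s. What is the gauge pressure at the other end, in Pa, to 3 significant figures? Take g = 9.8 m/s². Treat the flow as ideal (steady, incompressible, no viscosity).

P₂ ≈ 205000 Pa

Mass conservation (A₁v₁ = A₂v₂) gives v₂ = 0.519 × 452/34.0 = 6.90 m/s.
Bernoulli: P₁ + ½ρv₁² + ρg h₁ = P₂ + ½ρv₂² + ρg h₂, so P₂ = P₁ + ½ρ(v₁² − v₂²) − ρg(h₂ − h₁).
P₂ = 318000 + ½·791·(0.519² − 6.90²) − 791·9.8·(+12.1) = 318000 + (-18700) − (93800) = 205000 Pa.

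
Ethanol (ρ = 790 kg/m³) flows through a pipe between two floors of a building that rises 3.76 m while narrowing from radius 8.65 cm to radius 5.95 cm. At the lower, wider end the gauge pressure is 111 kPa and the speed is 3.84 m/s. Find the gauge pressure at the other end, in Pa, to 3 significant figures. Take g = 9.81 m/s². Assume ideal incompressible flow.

61700 Pa

Mass conservation (A₁v₁ = A₂v₂) gives v₂ = 3.84 × 235/111 = 8.12 m/s.
Bernoulli: P₁ + ½ρv₁² + ρg h₁ = P₂ + ½ρv₂² + ρg h₂, so P₂ = P₁ + ½ρ(v₁² − v₂²) − ρg(h₂ − h₁).
P₂ = 111000 + ½·790·(3.84² − 8.12²) − 790·9.81·(+3.76) = 111000 + (-20200) − (29100) = 61700 Pa.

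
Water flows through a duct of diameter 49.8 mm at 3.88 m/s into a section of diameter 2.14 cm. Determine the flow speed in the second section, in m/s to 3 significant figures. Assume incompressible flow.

By continuity, v₂ = v₁·A₁/A₂ = 3.88·(19.5/3.60) = 21.0 m/s.

v₂ = 21.0 m/s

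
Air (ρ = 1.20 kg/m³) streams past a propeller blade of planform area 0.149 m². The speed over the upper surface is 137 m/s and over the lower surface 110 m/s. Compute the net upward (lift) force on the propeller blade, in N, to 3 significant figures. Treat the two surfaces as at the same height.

From P + ½ρv² = const at equal height, P_low − P_up = ½ρ(v_up² − v_low²).
ΔP = ½·1.20·(137² − 110²) = 4000 Pa.
Lift = ΔP · A = 4000 × 0.149 = 596 N.

F ≈ 596 N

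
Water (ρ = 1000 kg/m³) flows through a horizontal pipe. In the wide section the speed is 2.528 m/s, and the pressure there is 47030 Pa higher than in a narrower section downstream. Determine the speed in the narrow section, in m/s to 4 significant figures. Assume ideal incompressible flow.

Along the level pipe P + ½ρv² is conserved, hence v₂² = v₁² + 2(P₁ − P₂)/ρ.
v₂ = √(2.528² + 2·47030/1000) = √(6.391 + 94.06) = 10.02 m/s.

10.02 m/s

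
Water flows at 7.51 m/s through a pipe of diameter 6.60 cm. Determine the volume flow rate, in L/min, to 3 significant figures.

Q = 1540 L/min

Q = A·v = 0.00342 m² × 7.51 m/s = 0.0257 m³/s.
Converting: 0.0257 m³/s × 60000 = 1540 L/min.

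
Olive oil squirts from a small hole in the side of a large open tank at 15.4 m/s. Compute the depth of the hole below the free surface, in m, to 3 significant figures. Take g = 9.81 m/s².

For a small hole in a large open tank, ½v² = gh, giving h = v²/(2g).
h = 15.4²/(2·9.81) = 237/19.62 = 12.1 m.

12.1 m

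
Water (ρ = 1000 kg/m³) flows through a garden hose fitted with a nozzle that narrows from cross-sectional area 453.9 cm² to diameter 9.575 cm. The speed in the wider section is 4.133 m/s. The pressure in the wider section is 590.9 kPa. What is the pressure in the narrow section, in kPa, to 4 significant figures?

P₂ ≈ 260.1 kPa

The volume flow rate is constant, so v₂ = (A₁/A₂)v₁ = (453.9/72.01)·4.133 = 26.05 m/s.
With no height change, Bernoulli's equation is P₁ + ½ρv₁² = P₂ + ½ρv₂².
P₂ = P₁ − ½ρ(v₂² − v₁²) = 590900 − ½·1000·(26.05² − 4.133²) = 590900 − 330800 = 260100 Pa.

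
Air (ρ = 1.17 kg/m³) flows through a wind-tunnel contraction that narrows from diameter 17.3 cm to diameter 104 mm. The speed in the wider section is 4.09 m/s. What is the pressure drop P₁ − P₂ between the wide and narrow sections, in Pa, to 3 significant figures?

ΔP ≈ 65.1 Pa

By continuity, v₂ = v₁·A₁/A₂ = 4.09·(235/84.9) = 11.3 m/s.
The pipe is horizontal, so Bernoulli reduces to P₁ + ½ρv₁² = P₂ + ½ρv₂².
P₁ − P₂ = ½·1.17·(11.3² − 4.09²) = ½·1.17·111 = 65.1 Pa.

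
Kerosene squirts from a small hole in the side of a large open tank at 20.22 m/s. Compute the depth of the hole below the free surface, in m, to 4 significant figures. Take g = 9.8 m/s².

Inverting v = √(2gh) gives h = v² / 2g.
h = 20.22²/(2·9.8) = 408.8/19.60 = 20.86 m.

20.86 m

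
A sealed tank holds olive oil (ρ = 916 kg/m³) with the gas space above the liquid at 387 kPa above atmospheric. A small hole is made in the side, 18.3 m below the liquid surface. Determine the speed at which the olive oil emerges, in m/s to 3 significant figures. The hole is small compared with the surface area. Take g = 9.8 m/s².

v ≈ 34.7 m/s

Take point 1 at the surface (v₁ ≈ 0) and point 2 at the hole (at atmospheric pressure). Bernoulli: P₁ + ρg h = P_atm + ½ρv₂².
With P₁ − P_atm = 387000 Pa, v₂ = √(2gh + 2ΔP/ρ) = √(2·9.8·18.3 + 2·387000/916) = 34.7 m/s.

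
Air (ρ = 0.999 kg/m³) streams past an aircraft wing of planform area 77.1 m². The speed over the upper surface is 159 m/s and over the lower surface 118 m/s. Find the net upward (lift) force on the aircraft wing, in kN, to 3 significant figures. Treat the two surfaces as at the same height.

437 kN

With equal heights on the two surfaces, Bernoulli gives P_lower − P_upper = ½ρ(v_upper² − v_lower²).
ΔP = ½·0.999·(159² − 118²) = 5670 Pa.
Lift = ΔP · A = 5670 × 77.1 = 437000 N.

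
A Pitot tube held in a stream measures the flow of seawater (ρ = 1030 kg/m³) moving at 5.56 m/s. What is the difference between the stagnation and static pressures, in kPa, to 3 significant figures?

ΔP ≈ 15.9 kPa

Bernoulli between the free stream and the stagnation point: ½ρv² = P_stag − P_static.
ΔP = ½·1030·5.56² = 15900 Pa.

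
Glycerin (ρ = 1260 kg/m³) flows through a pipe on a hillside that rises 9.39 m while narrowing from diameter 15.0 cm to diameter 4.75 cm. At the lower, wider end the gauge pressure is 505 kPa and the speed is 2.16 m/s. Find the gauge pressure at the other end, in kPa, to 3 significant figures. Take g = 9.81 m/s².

99.6 kPa

The volume flow rate is constant, so v₂ = (A₁/A₂)v₁ = (177/17.7)·2.16 = 21.5 m/s.
Bernoulli: P₁ + ½ρv₁² + ρg h₁ = P₂ + ½ρv₂² + ρg h₂, so P₂ = P₁ + ½ρ(v₁² − v₂²) − ρg(h₂ − h₁).
P₂ = 505000 + ½·1260·(2.16² − 21.5²) − 1260·9.81·(+9.39) = 505000 + (-289000) − (116000) = 99600 Pa.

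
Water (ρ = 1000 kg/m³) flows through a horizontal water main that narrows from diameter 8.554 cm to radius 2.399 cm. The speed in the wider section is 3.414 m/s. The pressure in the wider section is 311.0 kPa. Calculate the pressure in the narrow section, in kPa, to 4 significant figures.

The volume flow rate is constant, so v₂ = (A₁/A₂)v₁ = (57.47/18.08)·3.414 = 10.85 m/s.
Along the horizontal streamline, P + ½ρv² is constant.
P₂ = P₁ − ½ρ(v₂² − v₁²) = 311000 − ½·1000·(10.85² − 3.414²) = 311000 − 53050 = 258000 Pa.

P₂ = 258.0 kPa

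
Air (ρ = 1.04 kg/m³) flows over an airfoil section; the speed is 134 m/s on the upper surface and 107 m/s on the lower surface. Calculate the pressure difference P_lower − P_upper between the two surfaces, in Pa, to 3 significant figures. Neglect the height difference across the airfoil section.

Bernoulli (same height): P_lower − P_upper = ½ρ(v_upper² − v_lower²).
ΔP = ½·1.04·(134² − 107²) = 3380 Pa.

ΔP ≈ 3380 Pa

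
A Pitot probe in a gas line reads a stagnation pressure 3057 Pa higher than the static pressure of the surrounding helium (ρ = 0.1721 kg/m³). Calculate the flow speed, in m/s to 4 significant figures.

v ≈ 188.5 m/s

The dynamic pressure equals the rise in static pressure at the stagnation point: ΔP = ½ρv².
v = √(2ΔP/ρ) = √(2·3057/0.1721) = 188.5 m/s.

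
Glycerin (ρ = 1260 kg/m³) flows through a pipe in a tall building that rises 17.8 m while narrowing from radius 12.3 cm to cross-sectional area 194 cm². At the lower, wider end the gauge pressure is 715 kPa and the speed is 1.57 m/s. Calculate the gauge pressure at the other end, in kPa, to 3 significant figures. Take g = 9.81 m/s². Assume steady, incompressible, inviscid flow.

By continuity, v₂ = v₁·A₁/A₂ = 1.57·(475/194) = 3.85 m/s.
Bernoulli: P₁ + ½ρv₁² + ρg h₁ = P₂ + ½ρv₂² + ρg h₂, so P₂ = P₁ + ½ρ(v₁² − v₂²) − ρg(h₂ − h₁).
P₂ = 715000 + ½·1260·(1.57² − 3.85²) − 1260·9.81·(+17.8) = 715000 + (-7770) − (220000) = 487000 Pa.

P₂ = 487 kPa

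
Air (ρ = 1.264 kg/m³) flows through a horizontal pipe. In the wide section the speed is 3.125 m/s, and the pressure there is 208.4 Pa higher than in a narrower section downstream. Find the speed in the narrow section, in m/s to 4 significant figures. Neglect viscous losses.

18.43 m/s

With h₁ = h₂, rearranging Bernoulli gives v₂ = √(v₁² + 2ΔP/ρ).
v₂ = √(3.125² + 2·208.4/1.264) = √(9.766 + 329.7) = 18.43 m/s.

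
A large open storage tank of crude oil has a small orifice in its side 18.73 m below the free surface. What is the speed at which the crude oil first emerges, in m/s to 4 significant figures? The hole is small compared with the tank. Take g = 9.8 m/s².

v ≈ 19.16 m/s

The surface is effectively still and both ends are open, so ½v² = gh and v = √(2·9.8·18.73) = 19.16 m/s.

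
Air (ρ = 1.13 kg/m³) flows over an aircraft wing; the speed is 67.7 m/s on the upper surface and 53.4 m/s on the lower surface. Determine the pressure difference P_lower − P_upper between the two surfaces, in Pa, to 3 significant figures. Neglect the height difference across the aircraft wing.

978 Pa

With negligible Δh, P + ½ρv² is constant, so P_low − P_up = ½ρ(v_up² − v_low²).
ΔP = ½·1.13·(67.7² − 53.4²) = 978 Pa.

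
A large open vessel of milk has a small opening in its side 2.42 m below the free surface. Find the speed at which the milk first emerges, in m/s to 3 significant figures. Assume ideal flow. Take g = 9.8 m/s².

6.89 m/s

The surface is effectively still and both ends are open, so ½v² = gh and v = √(2·9.8·2.42) = 6.89 m/s.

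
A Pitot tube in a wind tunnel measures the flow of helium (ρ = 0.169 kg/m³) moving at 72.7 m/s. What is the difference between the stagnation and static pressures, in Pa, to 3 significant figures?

The dynamic pressure equals the rise in static pressure at the stagnation point: ΔP = ½ρv².
ΔP = ½·0.169·72.7² = 447 Pa.

ΔP = 447 Pa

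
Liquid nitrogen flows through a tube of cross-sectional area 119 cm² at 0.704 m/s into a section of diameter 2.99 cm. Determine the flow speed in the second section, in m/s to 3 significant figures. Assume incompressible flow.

By continuity, v₂ = v₁·A₁/A₂ = 0.704·(119/7.02) = 11.9 m/s.

v₂ ≈ 11.9 m/s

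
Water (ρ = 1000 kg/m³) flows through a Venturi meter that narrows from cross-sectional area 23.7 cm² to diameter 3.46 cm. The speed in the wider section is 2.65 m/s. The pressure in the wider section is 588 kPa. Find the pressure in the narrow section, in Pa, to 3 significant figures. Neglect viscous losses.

569000 Pa

By continuity, v₂ = v₁·A₁/A₂ = 2.65·(23.7/9.40) = 6.68 m/s.
With no height change, Bernoulli's equation is P₁ + ½ρv₁² = P₂ + ½ρv₂².
P₂ = P₁ − ½ρ(v₂² − v₁²) = 588000 − ½·1000·(6.68² − 2.65²) = 588000 − 18800 = 569000 Pa.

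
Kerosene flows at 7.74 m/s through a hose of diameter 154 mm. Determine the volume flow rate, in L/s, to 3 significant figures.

144 L/s

Q = A·v = 0.0186 m² × 7.74 m/s = 0.144 m³/s.
Converting: 0.144 m³/s × 1000 = 144 L/s.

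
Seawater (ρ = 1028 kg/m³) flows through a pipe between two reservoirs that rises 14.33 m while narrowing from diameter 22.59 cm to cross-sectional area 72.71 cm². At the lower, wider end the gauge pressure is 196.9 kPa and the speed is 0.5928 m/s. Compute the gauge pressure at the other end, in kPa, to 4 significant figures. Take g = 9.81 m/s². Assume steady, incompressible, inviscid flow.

47.08 kPa

Mass conservation (A₁v₁ = A₂v₂) gives v₂ = 0.5928 × 400.8/72.71 = 3.268 m/s.
Bernoulli: P₁ + ½ρv₁² + ρg h₁ = P₂ + ½ρv₂² + ρg h₂, so P₂ = P₁ + ½ρ(v₁² − v₂²) − ρg(h₂ − h₁).
P₂ = 196900 + ½·1028·(0.5928² − 3.268²) − 1028·9.81·(+14.33) = 196900 + (-5308) − (144500) = 47080 Pa.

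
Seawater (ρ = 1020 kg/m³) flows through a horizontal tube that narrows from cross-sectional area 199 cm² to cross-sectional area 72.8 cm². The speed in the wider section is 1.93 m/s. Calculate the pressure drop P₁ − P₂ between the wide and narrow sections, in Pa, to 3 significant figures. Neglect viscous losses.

Continuity gives A₁v₁ = A₂v₂, so v₂ = (199 cm²)/(72.8 cm²) × 1.93 m/s = 5.28 m/s.
Along the horizontal streamline, P + ½ρv² is constant.
P₁ − P₂ = ½·1020·(5.28² − 1.93²) = ½·1020·24.1 = 12300 Pa.

ΔP ≈ 12300 Pa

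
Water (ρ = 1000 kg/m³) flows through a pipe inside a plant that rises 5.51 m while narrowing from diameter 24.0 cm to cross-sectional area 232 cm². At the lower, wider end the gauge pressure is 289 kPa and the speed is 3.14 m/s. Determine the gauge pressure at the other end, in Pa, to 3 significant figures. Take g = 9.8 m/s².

Mass conservation (A₁v₁ = A₂v₂) gives v₂ = 3.14 × 452/232 = 6.12 m/s.
Applying Bernoulli between the two ends and solving for P₂: P₂ = P₁ + ½ρ(v₁² − v₂²) − ρgΔh.
P₂ = 289000 + ½·1000·(3.14² − 6.12²) − 1000·9.8·(+5.51) = 289000 + (-13800) − (54000) = 221000 Pa.

P₂ = 221000 Pa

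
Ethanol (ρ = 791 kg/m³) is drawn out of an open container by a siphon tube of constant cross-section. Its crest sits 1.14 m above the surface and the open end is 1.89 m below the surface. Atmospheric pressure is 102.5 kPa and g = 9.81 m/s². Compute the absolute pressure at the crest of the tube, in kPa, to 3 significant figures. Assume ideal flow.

From the surface to the outlet (both open to atmosphere, surface at rest): v = √(2g·h_out) = √(2·9.81·1.89) = 6.09 m/s.
The bore is uniform, so the speed at the crest is the same v. Bernoulli surface→crest: P_atm = P_top + ½ρv² + ρg·h_top.
P_top = 102500 − ½·791·6.09² − 791·9.81·1.14 = 79000 Pa.

P_top ≈ 79.0 kPa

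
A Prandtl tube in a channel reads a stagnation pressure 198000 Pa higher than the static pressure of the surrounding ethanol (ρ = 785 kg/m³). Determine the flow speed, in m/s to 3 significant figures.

The dynamic pressure equals the rise in static pressure at the stagnation point: ΔP = ½ρv².
v = √(2ΔP/ρ) = √(2·198000/785) = 22.5 m/s.

v = 22.5 m/s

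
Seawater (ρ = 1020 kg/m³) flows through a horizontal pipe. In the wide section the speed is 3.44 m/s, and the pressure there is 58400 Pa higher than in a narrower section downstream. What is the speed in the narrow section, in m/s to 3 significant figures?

With h₁ = h₂, rearranging Bernoulli gives v₂ = √(v₁² + 2ΔP/ρ).
v₂ = √(3.44² + 2·58400/1020) = √(11.8 + 115) = 11.2 m/s.

v₂ ≈ 11.2 m/s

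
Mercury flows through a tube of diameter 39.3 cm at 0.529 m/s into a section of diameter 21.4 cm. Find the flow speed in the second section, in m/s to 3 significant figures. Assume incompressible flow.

1.78 m/s

The volume flow rate is constant, so v₂ = (A₁/A₂)v₁ = (1210/360)·0.529 = 1.78 m/s.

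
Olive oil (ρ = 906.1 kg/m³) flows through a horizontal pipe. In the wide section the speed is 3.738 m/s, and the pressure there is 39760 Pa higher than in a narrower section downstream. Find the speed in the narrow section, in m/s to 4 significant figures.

Horizontal Bernoulli: P₁ + ½ρv₁² = P₂ + ½ρv₂², so v₂² = v₁² + 2(P₁ − P₂)/ρ.
v₂ = √(3.738² + 2·39760/906.1) = √(13.97 + 87.76) = 10.09 m/s.

10.09 m/s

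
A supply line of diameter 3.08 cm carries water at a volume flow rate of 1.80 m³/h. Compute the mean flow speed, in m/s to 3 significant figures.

v ≈ 0.671 m/s

Q = 1.80 m³/h = 0.000500 m³/s.
v = Q/A = 0.000500 / 0.000745 = 0.671 m/s.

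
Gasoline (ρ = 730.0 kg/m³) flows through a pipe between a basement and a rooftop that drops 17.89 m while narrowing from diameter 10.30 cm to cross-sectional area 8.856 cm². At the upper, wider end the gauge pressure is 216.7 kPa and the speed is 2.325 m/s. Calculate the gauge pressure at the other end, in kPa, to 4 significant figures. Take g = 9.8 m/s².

Continuity gives A₁v₁ = A₂v₂, so v₂ = (83.32 cm²)/(8.856 cm²) × 2.325 m/s = 21.88 m/s.
Energy conservation along the streamline gives P₂ = P₁ − ½ρ(v₂² − v₁²) − ρg(h₂ − h₁).
P₂ = 216700 + ½·730.0·(2.325² − 21.88²) − 730.0·9.8·(−17.89) = 216700 + (-172700) − (-128000) = 172000 Pa.

P₂ = 172.0 kPa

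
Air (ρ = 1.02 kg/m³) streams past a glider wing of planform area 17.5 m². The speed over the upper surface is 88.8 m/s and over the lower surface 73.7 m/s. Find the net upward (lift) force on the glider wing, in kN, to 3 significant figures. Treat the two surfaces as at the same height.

F ≈ 21.9 kN

From P + ½ρv² = const at equal height, P_low − P_up = ½ρ(v_up² − v_low²).
ΔP = ½·1.02·(88.8² − 73.7²) = 1250 Pa.
Lift = ΔP · A = 1250 × 17.5 = 21900 N.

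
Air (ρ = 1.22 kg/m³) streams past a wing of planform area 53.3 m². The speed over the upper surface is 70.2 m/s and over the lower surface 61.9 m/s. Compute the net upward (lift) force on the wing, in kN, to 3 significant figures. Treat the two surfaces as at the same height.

From P + ½ρv² = const at equal height, P_low − P_up = ½ρ(v_up² − v_low²).
ΔP = ½·1.22·(70.2² − 61.9²) = 669 Pa.
Lift = ΔP · A = 669 × 53.3 = 35600 N.

F = 35.6 kN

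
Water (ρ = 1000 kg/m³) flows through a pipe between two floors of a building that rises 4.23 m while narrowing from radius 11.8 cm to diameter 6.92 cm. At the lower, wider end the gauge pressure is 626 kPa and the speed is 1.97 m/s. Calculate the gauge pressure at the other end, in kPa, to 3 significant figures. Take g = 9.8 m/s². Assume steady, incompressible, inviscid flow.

324 kPa

Mass conservation (A₁v₁ = A₂v₂) gives v₂ = 1.97 × 437/37.6 = 22.9 m/s.
Bernoulli: P₁ + ½ρv₁² + ρg h₁ = P₂ + ½ρv₂² + ρg h₂, so P₂ = P₁ + ½ρ(v₁² − v₂²) − ρg(h₂ − h₁).
P₂ = 626000 + ½·1000·(1.97² − 22.9²) − 1000·9.8·(+4.23) = 626000 + (-261000) − (41500) = 324000 Pa.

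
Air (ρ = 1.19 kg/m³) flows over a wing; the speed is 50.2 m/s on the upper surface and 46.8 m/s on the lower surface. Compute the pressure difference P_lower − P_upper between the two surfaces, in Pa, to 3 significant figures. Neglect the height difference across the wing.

Bernoulli (same height): P_lower − P_upper = ½ρ(v_upper² − v_lower²).
ΔP = ½·1.19·(50.2² − 46.8²) = 196 Pa.

ΔP = 196 Pa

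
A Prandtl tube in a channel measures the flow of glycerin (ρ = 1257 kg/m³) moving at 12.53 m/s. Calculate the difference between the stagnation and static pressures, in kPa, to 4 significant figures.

ΔP ≈ 98.68 kPa

The dynamic pressure equals the rise in static pressure at the stagnation point: ΔP = ½ρv².
ΔP = ½·1257·12.53² = 98680 Pa.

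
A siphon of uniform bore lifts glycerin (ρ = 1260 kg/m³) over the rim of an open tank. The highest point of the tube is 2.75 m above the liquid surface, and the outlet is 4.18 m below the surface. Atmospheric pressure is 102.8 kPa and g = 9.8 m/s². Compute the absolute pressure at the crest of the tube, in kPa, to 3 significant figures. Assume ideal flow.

17.2 kPa

From the surface to the outlet (both open to atmosphere, surface at rest): v = √(2g·h_out) = √(2·9.8·4.18) = 9.05 m/s.
Continuity keeps v the same throughout the tube; from surface to crest, P_atm + 0 = P_top + ½ρv² + ρg·h_top.
P_top = 102800 − ½·1260·9.05² − 1260·9.8·2.75 = 17200 Pa.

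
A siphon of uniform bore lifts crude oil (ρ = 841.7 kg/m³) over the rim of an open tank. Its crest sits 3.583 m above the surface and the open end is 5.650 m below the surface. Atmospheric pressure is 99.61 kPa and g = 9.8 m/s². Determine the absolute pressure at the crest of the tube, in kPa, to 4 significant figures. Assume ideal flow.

From the surface to the outlet (both open to atmosphere, surface at rest): v = √(2g·h_out) = √(2·9.8·5.650) = 10.52 m/s.
Continuity keeps v the same throughout the tube; from surface to crest, P_atm + 0 = P_top + ½ρv² + ρg·h_top.
P_top = 99610 − ½·841.7·10.52² − 841.7·9.8·3.583 = 23450 Pa.

P_top ≈ 23.45 kPa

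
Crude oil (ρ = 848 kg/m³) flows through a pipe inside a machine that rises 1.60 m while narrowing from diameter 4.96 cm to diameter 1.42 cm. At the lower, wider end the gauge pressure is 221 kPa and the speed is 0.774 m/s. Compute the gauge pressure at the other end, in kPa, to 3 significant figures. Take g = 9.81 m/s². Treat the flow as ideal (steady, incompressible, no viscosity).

P₂ = 170 kPa

By continuity, v₂ = v₁·A₁/A₂ = 0.774·(19.3/1.58) = 9.44 m/s.
Applying Bernoulli between the two ends and solving for P₂: P₂ = P₁ + ½ρ(v₁² − v₂²) − ρgΔh.
P₂ = 221000 + ½·848·(0.774² − 9.44²) − 848·9.81·(+1.60) = 221000 + (-37600) − (13300) = 170000 Pa.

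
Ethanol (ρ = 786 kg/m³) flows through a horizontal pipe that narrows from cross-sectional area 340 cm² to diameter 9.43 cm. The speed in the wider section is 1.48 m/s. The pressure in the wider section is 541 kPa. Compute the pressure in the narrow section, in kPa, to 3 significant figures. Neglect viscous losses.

P₂ ≈ 521 kPa

By continuity, v₂ = v₁·A₁/A₂ = 1.48·(340/69.8) = 7.20 m/s.
The pipe is horizontal, so Bernoulli reduces to P₁ + ½ρv₁² = P₂ + ½ρv₂².
P₂ = P₁ − ½ρ(v₂² − v₁²) = 541000 − ½·786·(7.20² − 1.48²) = 541000 − 19500 = 521000 Pa.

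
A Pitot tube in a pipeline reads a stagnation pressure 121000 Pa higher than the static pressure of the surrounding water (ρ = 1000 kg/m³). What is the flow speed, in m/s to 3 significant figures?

v = 15.6 m/s

The dynamic pressure equals the rise in static pressure at the stagnation point: ΔP = ½ρv².
v = √(2ΔP/ρ) = √(2·121000/1000) = 15.6 m/s.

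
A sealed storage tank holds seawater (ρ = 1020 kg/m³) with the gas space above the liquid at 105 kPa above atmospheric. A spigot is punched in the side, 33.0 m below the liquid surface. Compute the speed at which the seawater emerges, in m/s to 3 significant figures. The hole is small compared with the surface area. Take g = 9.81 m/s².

Take point 1 at the surface (v₁ ≈ 0) and point 2 at the hole (at atmospheric pressure). Bernoulli: P₁ + ρg h = P_atm + ½ρv₂².
With P₁ − P_atm = 105000 Pa, v₂ = √(2gh + 2ΔP/ρ) = √(2·9.81·33.0 + 2·105000/1020) = 29.2 m/s.

v ≈ 29.2 m/s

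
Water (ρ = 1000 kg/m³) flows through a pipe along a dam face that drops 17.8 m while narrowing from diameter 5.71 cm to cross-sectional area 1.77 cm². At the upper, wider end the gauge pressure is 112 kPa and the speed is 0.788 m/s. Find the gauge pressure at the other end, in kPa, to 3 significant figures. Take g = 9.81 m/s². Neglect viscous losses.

P₂ ≈ 222 kPa

Continuity gives A₁v₁ = A₂v₂, so v₂ = (25.6 cm²)/(1.77 cm²) × 0.788 m/s = 11.4 m/s.
Bernoulli: P₁ + ½ρv₁² + ρg h₁ = P₂ + ½ρv₂² + ρg h₂, so P₂ = P₁ + ½ρ(v₁² − v₂²) − ρg(h₂ − h₁).
P₂ = 112000 + ½·1000·(0.788² − 11.4²) − 1000·9.81·(−17.8) = 112000 + (-64700) − (-175000) = 222000 Pa.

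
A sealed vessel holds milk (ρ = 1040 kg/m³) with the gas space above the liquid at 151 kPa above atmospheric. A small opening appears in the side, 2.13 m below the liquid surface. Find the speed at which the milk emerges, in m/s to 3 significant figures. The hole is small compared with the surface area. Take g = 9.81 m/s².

18.2 m/s

Take point 1 at the surface (v₁ ≈ 0) and point 2 at the hole (at atmospheric pressure). Bernoulli: P₁ + ρg h = P_atm + ½ρv₂².
With P₁ − P_atm = 151000 Pa, v₂ = √(2gh + 2ΔP/ρ) = √(2·9.81·2.13 + 2·151000/1040) = 18.2 m/s.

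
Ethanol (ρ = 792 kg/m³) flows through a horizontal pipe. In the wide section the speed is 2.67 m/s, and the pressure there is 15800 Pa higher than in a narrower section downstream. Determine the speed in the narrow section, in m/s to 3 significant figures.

v₂ = 6.86 m/s

With h₁ = h₂, rearranging Bernoulli gives v₂ = √(v₁² + 2ΔP/ρ).
v₂ = √(2.67² + 2·15800/792) = √(7.13 + 39.9) = 6.86 m/s.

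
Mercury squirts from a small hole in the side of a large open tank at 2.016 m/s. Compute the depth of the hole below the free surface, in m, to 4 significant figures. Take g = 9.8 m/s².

0.2074 m

For a small hole in a large open tank, ½v² = gh, giving h = v²/(2g).
h = 2.016²/(2·9.8) = 4.064/19.60 = 0.2074 m.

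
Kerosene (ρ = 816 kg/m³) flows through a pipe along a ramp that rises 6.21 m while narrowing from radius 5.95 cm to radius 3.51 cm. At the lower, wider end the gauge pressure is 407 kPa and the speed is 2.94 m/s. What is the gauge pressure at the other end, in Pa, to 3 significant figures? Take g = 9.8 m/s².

Continuity gives A₁v₁ = A₂v₂, so v₂ = (111 cm²)/(38.7 cm²) × 2.94 m/s = 8.45 m/s.
Applying Bernoulli between the two ends and solving for P₂: P₂ = P₁ + ½ρ(v₁² − v₂²) − ρgΔh.
P₂ = 407000 + ½·816·(2.94² − 8.45²) − 816·9.8·(+6.21) = 407000 + (-25600) − (49700) = 332000 Pa.

P₂ ≈ 332000 Pa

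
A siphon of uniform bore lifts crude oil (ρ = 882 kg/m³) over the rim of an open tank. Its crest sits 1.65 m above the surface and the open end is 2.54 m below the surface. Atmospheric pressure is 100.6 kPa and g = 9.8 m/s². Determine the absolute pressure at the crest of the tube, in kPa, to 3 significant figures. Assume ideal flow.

From the surface to the outlet (both open to atmosphere, surface at rest): v = √(2g·h_out) = √(2·9.8·2.54) = 7.06 m/s.
The bore is uniform, so the speed at the crest is the same v. Bernoulli surface→crest: P_atm = P_top + ½ρv² + ρg·h_top.
P_top = 100600 − ½·882·7.06² − 882·9.8·1.65 = 64400 Pa.

P_top ≈ 64.4 kPa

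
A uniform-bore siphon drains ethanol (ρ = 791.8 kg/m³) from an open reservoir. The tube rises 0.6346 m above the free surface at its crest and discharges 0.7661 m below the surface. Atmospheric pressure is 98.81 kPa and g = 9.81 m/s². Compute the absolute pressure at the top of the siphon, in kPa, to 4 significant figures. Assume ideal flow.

Bernoulli surface→outlet gives ½v² = g·h_out, so v = √(2·9.81·0.7661) = 3.877 m/s.
With constant cross-section the crest speed equals v; applying Bernoulli from the surface up to the crest, P_top = P_atm − ½ρv² − ρg·h_top.
P_top = 98810 − ½·791.8·3.877² − 791.8·9.81·0.6346 = 87930 Pa.

P_top ≈ 87.93 kPa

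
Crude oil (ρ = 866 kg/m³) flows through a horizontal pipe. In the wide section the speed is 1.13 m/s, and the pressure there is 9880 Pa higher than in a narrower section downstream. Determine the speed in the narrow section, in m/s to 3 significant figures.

v₂ = 4.91 m/s

Horizontal Bernoulli: P₁ + ½ρv₁² = P₂ + ½ρv₂², so v₂² = v₁² + 2(P₁ − P₂)/ρ.
v₂ = √(1.13² + 2·9880/866) = √(1.28 + 22.8) = 4.91 m/s.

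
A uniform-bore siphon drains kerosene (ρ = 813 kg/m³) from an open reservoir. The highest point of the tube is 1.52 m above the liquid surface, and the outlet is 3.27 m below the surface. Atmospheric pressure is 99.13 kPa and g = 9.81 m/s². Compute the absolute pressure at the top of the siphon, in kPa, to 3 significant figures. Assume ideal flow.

P_top = 60.9 kPa

The outlet speed comes from Torricelli: v = √(2g·3.27) = 8.01 m/s.
Continuity keeps v the same throughout the tube; from surface to crest, P_atm + 0 = P_top + ½ρv² + ρg·h_top.
P_top = 99130 − ½·813·8.01² − 813·9.81·1.52 = 60900 Pa.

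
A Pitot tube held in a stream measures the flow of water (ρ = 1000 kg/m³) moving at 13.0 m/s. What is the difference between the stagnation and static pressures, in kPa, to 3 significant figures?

84.5 kPa

The dynamic pressure equals the rise in static pressure at the stagnation point: ΔP = ½ρv².
ΔP = ½·1000·13.0² = 84500 Pa.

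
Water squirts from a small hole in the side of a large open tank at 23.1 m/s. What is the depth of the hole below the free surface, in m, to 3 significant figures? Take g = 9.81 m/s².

Torricelli: v = √(2gh), so h = v²/(2g).
h = 23.1²/(2·9.81) = 534/19.62 = 27.2 m.

h = 27.2 m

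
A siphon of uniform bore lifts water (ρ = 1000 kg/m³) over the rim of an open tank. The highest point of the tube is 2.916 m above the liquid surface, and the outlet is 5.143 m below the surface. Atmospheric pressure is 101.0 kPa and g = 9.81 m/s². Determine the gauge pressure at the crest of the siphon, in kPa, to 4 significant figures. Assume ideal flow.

The outlet speed comes from Torricelli: v = √(2g·5.143) = 10.05 m/s.
The bore is uniform, so the speed at the crest is the same v. Bernoulli surface→crest: P_atm = P_top + ½ρv² + ρg·h_top.
P_top = 101000 − ½·1000·10.05² − 1000·9.81·2.916 = 21940 Pa. So P_gauge = P_top − P_atm = -79060 Pa.

-79.06 kPa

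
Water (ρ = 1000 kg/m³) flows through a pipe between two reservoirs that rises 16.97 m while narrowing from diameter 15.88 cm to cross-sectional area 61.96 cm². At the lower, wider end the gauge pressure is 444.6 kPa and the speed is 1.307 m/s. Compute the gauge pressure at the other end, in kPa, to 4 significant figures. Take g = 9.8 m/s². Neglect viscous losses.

270.4 kPa

Continuity gives A₁v₁ = A₂v₂, so v₂ = (198.1 cm²)/(61.96 cm²) × 1.307 m/s = 4.178 m/s.
Energy conservation along the streamline gives P₂ = P₁ − ½ρ(v₂² − v₁²) − ρg(h₂ − h₁).
P₂ = 444600 + ½·1000·(1.307² − 4.178²) − 1000·9.8·(+16.97) = 444600 + (-7873) − (166300) = 270400 Pa.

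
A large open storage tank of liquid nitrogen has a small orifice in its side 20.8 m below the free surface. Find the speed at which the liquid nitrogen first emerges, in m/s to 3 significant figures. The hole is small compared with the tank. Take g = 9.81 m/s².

v ≈ 20.2 m/s

The surface is effectively still and both ends are open, so ½v² = gh and v = √(2·9.81·20.8) = 20.2 m/s.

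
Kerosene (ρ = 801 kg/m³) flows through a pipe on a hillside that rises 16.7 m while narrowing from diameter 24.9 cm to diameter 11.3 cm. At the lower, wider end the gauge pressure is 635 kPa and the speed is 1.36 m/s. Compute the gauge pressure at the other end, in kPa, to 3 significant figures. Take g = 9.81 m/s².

P₂ ≈ 487 kPa

Continuity gives A₁v₁ = A₂v₂, so v₂ = (487 cm²)/(100 cm²) × 1.36 m/s = 6.60 m/s.
Applying Bernoulli between the two ends and solving for P₂: P₂ = P₁ + ½ρ(v₁² − v₂²) − ρgΔh.
P₂ = 635000 + ½·801·(1.36² − 6.60²) − 801·9.81·(+16.7) = 635000 + (-16700) − (131000) = 487000 Pa.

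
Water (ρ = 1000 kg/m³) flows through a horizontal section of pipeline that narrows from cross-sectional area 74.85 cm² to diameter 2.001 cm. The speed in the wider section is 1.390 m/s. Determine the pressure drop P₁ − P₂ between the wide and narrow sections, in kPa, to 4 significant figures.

ΔP ≈ 546.3 kPa

By continuity, v₂ = v₁·A₁/A₂ = 1.390·(74.85/3.145) = 33.08 m/s.
The pipe is horizontal, so Bernoulli reduces to P₁ + ½ρv₁² = P₂ + ½ρv₂².
P₁ − P₂ = ½·1000·(33.08² − 1.390²) = ½·1000·1093 = 546300 Pa.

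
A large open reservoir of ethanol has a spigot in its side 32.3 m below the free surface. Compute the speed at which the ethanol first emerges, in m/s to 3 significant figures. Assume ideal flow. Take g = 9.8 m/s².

v = 25.2 m/s

Bernoulli from surface to hole (P equal, v_surface ≈ 0): v = √(2gh) = √(2×9.8×32.3) = 25.2 m/s.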